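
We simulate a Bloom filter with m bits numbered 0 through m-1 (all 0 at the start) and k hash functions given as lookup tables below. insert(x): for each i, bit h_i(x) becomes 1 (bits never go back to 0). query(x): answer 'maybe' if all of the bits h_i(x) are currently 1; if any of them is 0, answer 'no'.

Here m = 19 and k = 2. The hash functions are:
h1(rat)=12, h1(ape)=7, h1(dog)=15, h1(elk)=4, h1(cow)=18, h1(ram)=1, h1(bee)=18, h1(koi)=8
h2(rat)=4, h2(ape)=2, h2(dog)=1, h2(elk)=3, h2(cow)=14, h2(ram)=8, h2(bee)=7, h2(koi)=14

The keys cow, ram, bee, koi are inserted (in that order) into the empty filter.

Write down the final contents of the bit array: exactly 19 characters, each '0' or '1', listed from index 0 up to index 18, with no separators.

Start: bits=0000000000000000000
After insert 'cow': sets bits 14 18 -> bits=0000000000000010001
After insert 'ram': sets bits 1 8 -> bits=0100000010000010001
After insert 'bee': sets bits 7 18 -> bits=0100000110000010001
After insert 'koi': sets bits 8 14 -> bits=0100000110000010001

Answer: 0100000110000010001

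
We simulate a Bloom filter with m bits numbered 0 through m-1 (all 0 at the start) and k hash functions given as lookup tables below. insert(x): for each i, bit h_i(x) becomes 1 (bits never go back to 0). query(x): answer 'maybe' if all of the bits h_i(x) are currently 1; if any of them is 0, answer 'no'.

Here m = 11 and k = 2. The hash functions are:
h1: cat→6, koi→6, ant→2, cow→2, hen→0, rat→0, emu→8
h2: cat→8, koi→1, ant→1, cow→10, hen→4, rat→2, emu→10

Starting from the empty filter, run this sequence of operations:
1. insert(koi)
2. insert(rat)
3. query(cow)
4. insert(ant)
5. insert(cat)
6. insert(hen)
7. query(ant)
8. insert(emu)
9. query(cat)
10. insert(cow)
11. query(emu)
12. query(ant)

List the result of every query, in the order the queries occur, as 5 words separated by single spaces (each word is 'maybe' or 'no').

Start: bits=00000000000
Op 1: insert koi -> sets bits 1 6 -> bits=01000010000
Op 2: insert rat -> sets bits 0 2 -> bits=11100010000
Op 3: query cow -> checks bit2=1, bit10=0 (has a 0) -> no
Op 4: insert ant -> sets bits 1 2 -> bits=11100010000
Op 5: insert cat -> sets bits 6 8 -> bits=11100010100
Op 6: insert hen -> sets bits 0 4 -> bits=11101010100
Op 7: query ant -> checks bit1=1, bit2=1 (all 1) -> maybe
Op 8: insert emu -> sets bits 8 10 -> bits=11101010101
Op 9: query cat -> checks bit6=1, bit8=1 (all 1) -> maybe
Op 10: insert cow -> sets bits 2 10 -> bits=11101010101
Op 11: query emu -> checks bit8=1, bit10=1 (all 1) -> maybe
Op 12: query ant -> checks bit1=1, bit2=1 (all 1) -> maybe
Query results in order: no maybe maybe maybe maybe

Answer: no maybe maybe maybe maybe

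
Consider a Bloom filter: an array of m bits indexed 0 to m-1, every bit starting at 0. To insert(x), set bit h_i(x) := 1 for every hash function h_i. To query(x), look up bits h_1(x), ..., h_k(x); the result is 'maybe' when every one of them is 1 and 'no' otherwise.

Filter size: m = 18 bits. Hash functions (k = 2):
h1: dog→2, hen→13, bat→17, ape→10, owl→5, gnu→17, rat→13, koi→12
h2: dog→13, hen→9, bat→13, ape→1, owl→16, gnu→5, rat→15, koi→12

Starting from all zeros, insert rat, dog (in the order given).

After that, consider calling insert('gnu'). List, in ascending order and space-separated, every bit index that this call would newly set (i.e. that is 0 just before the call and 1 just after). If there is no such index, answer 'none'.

Answer: 5 17

Derivation:
Start: bits=000000000000000000
After insert 'rat': sets bits 13 15 -> bits=000000000000010100
After insert 'dog': sets bits 2 13 -> bits=001000000000010100
insert 'gnu' would touch bits 5 17; currently bit5=0, bit17=0
Bits that are 0 among those (would change 0->1): 5 17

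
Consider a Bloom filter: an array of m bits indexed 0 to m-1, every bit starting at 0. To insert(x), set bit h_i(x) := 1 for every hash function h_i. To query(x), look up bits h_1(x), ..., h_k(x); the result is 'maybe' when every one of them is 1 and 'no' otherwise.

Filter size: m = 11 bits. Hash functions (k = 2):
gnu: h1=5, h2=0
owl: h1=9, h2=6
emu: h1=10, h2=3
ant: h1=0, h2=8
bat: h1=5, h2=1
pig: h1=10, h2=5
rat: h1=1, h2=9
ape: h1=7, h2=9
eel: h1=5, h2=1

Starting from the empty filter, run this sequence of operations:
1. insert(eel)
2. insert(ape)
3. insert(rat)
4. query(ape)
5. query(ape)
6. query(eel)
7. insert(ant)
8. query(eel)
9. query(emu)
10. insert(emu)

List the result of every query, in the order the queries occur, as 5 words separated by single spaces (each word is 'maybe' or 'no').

Start: bits=00000000000
Op 1: insert eel -> sets bits 1 5 -> bits=01000100000
Op 2: insert ape -> sets bits 7 9 -> bits=01000101010
Op 3: insert rat -> sets bits 1 9 -> bits=01000101010
Op 4: query ape -> checks bit7=1, bit9=1 (all 1) -> maybe
Op 5: query ape -> checks bit7=1, bit9=1 (all 1) -> maybe
Op 6: query eel -> checks bit1=1, bit5=1 (all 1) -> maybe
Op 7: insert ant -> sets bits 0 8 -> bits=11000101110
Op 8: query eel -> checks bit1=1, bit5=1 (all 1) -> maybe
Op 9: query emu -> checks bit3=0, bit10=0 (has a 0) -> no
Op 10: insert emu -> sets bits 3 10 -> bits=11010101111
Query results in order: maybe maybe maybe maybe no

Answer: maybe maybe maybe maybe no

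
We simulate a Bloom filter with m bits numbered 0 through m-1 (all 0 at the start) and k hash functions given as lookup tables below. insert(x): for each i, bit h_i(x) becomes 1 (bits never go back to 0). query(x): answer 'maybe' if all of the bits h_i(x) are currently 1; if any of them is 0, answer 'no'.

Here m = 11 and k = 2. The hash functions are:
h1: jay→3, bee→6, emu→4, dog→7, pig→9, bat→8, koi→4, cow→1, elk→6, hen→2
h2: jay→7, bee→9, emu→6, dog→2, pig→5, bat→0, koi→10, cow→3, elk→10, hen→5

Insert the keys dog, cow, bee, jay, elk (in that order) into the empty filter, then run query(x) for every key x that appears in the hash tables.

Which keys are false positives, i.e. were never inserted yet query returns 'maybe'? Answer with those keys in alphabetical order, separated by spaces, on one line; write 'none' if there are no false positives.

Start: bits=00000000000
After insert 'dog': sets bits 2 7 -> bits=00100001000
After insert 'cow': sets bits 1 3 -> bits=01110001000
After insert 'bee': sets bits 6 9 -> bits=01110011010
After insert 'jay': sets bits 3 7 -> bits=01110011010
After insert 'elk': sets bits 6 10 -> bits=01110011011
Not inserted: bat emu hen koi pig — query each against bits=01110011011:
query bat: checks bit0=0, bit8=0 (has a 0) -> no => not a false positive
query emu: checks bit4=0, bit6=1 (has a 0) -> no => not a false positive
query hen: checks bit2=1, bit5=0 (has a 0) -> no => not a false positive
query koi: checks bit4=0, bit10=1 (has a 0) -> no => not a false positive
query pig: checks bit5=0, bit9=1 (has a 0) -> no => not a false positive
False positives (alphabetical): none

Answer: none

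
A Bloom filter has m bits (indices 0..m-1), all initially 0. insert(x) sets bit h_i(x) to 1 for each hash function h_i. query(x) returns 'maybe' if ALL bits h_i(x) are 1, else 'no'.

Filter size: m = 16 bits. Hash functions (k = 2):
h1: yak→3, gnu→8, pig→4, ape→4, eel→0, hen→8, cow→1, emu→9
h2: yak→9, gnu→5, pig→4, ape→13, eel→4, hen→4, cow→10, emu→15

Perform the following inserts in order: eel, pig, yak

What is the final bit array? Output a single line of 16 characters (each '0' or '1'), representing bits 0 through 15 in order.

Answer: 1001100001000000

Derivation:
Start: bits=0000000000000000
After insert 'eel': sets bits 0 4 -> bits=1000100000000000
After insert 'pig': sets bits 4 -> bits=1000100000000000
After insert 'yak': sets bits 3 9 -> bits=1001100001000000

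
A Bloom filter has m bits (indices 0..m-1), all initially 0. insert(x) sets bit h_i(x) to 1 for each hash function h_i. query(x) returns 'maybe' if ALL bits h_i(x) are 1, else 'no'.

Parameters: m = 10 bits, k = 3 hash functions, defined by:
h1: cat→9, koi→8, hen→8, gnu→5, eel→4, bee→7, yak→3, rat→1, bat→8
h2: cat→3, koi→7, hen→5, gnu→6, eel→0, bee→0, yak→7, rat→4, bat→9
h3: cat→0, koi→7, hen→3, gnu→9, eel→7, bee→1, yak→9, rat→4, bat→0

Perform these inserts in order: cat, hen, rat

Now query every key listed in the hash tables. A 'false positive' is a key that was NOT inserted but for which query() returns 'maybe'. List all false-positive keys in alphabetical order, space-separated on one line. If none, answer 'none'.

Answer: bat

Derivation:
Start: bits=0000000000
After insert 'cat': sets bits 0 3 9 -> bits=1001000001
After insert 'hen': sets bits 3 5 8 -> bits=1001010011
After insert 'rat': sets bits 1 4 -> bits=1101110011
Not inserted: bat bee eel gnu koi yak — query each against bits=1101110011:
query bat: checks bit0=1, bit8=1, bit9=1 (all 1) -> maybe => FALSE POSITIVE
query bee: checks bit0=1, bit1=1, bit7=0 (has a 0) -> no => not a false positive
query eel: checks bit0=1, bit4=1, bit7=0 (has a 0) -> no => not a false positive
query gnu: checks bit5=1, bit6=0, bit9=1 (has a 0) -> no => not a false positive
query koi: checks bit7=0, bit8=1 (has a 0) -> no => not a false positive
query yak: checks bit3=1, bit7=0, bit9=1 (has a 0) -> no => not a false positive
False positives (alphabetical): bat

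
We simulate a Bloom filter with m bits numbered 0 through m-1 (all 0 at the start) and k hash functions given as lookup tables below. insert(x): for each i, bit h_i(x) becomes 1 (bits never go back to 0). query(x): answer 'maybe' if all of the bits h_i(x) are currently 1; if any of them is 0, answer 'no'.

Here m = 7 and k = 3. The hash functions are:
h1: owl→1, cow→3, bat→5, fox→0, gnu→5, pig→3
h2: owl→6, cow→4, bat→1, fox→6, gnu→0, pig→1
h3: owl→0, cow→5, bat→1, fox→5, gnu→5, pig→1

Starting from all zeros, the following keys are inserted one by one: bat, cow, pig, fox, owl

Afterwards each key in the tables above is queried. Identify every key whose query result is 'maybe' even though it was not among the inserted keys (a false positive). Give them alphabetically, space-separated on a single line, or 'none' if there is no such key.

Answer: gnu

Derivation:
Start: bits=0000000
After insert 'bat': sets bits 1 5 -> bits=0100010
After insert 'cow': sets bits 3 4 5 -> bits=0101110
After insert 'pig': sets bits 1 3 -> bits=0101110
After insert 'fox': sets bits 0 5 6 -> bits=1101111
After insert 'owl': sets bits 0 1 6 -> bits=1101111
Not inserted: gnu — query each against bits=1101111:
query gnu: checks bit0=1, bit5=1 (all 1) -> maybe => FALSE POSITIVE
False positives (alphabetical): gnu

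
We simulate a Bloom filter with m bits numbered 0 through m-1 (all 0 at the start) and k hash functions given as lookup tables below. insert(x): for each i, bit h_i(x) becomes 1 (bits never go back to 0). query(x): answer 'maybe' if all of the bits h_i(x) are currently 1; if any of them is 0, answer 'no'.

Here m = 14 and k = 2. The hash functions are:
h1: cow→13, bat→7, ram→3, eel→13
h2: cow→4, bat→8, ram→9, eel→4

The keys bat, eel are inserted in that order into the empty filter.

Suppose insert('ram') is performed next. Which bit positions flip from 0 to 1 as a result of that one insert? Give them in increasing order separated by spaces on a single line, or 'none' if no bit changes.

Start: bits=00000000000000
After insert 'bat': sets bits 7 8 -> bits=00000001100000
After insert 'eel': sets bits 4 13 -> bits=00001001100001
insert 'ram' would touch bits 3 9; currently bit3=0, bit9=0
Bits that are 0 among those (would change 0->1): 3 9

Answer: 3 9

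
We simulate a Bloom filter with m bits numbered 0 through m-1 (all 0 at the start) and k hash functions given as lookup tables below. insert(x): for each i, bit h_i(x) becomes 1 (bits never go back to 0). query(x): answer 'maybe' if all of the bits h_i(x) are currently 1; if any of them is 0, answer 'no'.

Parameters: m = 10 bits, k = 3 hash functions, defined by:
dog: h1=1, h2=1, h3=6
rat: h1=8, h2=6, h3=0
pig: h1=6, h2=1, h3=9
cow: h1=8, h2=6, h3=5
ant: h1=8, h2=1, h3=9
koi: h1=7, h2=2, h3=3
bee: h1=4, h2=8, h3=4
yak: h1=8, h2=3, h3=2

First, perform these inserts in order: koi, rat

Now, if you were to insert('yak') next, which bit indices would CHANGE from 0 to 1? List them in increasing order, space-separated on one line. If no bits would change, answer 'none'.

Answer: none

Derivation:
Start: bits=0000000000
After insert 'koi': sets bits 2 3 7 -> bits=0011000100
After insert 'rat': sets bits 0 6 8 -> bits=1011001110
insert 'yak' would touch bits 2 3 8; currently bit2=1, bit3=1, bit8=1
Bits that are 0 among those (would change 0->1): none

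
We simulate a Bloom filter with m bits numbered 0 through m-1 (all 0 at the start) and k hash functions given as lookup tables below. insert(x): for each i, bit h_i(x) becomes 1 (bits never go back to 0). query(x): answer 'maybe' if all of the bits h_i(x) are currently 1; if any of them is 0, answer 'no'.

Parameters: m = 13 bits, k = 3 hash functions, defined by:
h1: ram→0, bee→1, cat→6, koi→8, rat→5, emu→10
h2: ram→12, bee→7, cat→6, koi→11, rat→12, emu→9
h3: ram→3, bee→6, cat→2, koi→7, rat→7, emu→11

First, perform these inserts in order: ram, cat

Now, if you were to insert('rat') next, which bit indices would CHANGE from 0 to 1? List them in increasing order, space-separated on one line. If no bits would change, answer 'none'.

Start: bits=0000000000000
After insert 'ram': sets bits 0 3 12 -> bits=1001000000001
After insert 'cat': sets bits 2 6 -> bits=1011001000001
insert 'rat' would touch bits 5 7 12; currently bit5=0, bit7=0, bit12=1
Bits that are 0 among those (would change 0->1): 5 7

Answer: 5 7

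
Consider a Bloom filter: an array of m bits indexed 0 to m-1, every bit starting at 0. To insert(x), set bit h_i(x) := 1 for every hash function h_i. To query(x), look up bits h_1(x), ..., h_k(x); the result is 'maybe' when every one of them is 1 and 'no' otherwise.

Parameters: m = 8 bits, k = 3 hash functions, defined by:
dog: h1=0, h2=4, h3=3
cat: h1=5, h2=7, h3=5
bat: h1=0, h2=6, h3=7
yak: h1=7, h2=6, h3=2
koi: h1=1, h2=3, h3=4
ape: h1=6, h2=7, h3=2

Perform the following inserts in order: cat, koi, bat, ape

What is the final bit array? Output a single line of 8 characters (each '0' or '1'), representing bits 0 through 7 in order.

Start: bits=00000000
After insert 'cat': sets bits 5 7 -> bits=00000101
After insert 'koi': sets bits 1 3 4 -> bits=01011101
After insert 'bat': sets bits 0 6 7 -> bits=11011111
After insert 'ape': sets bits 2 6 7 -> bits=11111111

Answer: 11111111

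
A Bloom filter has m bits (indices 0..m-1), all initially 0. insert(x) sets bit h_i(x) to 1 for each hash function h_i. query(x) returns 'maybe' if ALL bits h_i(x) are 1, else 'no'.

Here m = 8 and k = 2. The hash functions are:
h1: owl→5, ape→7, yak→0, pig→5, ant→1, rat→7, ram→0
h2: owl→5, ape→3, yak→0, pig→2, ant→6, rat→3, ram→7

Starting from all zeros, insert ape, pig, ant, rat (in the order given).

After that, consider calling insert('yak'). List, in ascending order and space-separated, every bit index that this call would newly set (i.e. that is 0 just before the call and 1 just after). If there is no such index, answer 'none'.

Start: bits=00000000
After insert 'ape': sets bits 3 7 -> bits=00010001
After insert 'pig': sets bits 2 5 -> bits=00110101
After insert 'ant': sets bits 1 6 -> bits=01110111
After insert 'rat': sets bits 3 7 -> bits=01110111
insert 'yak' would touch bits 0; currently bit0=0
Bits that are 0 among those (would change 0->1): 0

Answer: 0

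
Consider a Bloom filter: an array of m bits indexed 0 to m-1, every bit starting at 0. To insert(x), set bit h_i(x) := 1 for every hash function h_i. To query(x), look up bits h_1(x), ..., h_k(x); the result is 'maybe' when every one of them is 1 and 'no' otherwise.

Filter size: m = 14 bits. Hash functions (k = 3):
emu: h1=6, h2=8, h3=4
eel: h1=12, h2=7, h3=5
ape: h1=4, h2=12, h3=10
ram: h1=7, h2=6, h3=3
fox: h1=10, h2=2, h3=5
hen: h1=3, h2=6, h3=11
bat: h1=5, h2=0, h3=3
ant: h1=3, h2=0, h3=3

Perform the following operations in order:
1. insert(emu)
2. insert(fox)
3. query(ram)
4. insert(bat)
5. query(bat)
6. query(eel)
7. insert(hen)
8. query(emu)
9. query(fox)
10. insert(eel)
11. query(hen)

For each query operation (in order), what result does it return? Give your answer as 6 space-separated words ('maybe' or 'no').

Answer: no maybe no maybe maybe maybe

Derivation:
Start: bits=00000000000000
Op 1: insert emu -> sets bits 4 6 8 -> bits=00001010100000
Op 2: insert fox -> sets bits 2 5 10 -> bits=00101110101000
Op 3: query ram -> checks bit3=0, bit6=1, bit7=0 (has a 0) -> no
Op 4: insert bat -> sets bits 0 3 5 -> bits=10111110101000
Op 5: query bat -> checks bit0=1, bit3=1, bit5=1 (all 1) -> maybe
Op 6: query eel -> checks bit5=1, bit7=0, bit12=0 (has a 0) -> no
Op 7: insert hen -> sets bits 3 6 11 -> bits=10111110101100
Op 8: query emu -> checks bit4=1, bit6=1, bit8=1 (all 1) -> maybe
Op 9: query fox -> checks bit2=1, bit5=1, bit10=1 (all 1) -> maybe
Op 10: insert eel -> sets bits 5 7 12 -> bits=10111111101110
Op 11: query hen -> checks bit3=1, bit6=1, bit11=1 (all 1) -> maybe
Query results in order: no maybe no maybe maybe maybe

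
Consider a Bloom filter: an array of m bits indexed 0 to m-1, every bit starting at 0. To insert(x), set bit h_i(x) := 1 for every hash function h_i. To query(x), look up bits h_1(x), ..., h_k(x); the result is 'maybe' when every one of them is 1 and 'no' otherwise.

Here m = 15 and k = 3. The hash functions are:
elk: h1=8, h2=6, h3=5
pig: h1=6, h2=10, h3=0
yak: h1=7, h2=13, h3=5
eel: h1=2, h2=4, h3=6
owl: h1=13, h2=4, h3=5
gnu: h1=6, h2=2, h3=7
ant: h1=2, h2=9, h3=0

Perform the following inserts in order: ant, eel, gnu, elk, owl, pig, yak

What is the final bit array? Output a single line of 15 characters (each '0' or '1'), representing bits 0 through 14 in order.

Answer: 101011111110010

Derivation:
Start: bits=000000000000000
After insert 'ant': sets bits 0 2 9 -> bits=101000000100000
After insert 'eel': sets bits 2 4 6 -> bits=101010100100000
After insert 'gnu': sets bits 2 6 7 -> bits=101010110100000
After insert 'elk': sets bits 5 6 8 -> bits=101011111100000
After insert 'owl': sets bits 4 5 13 -> bits=101011111100010
After insert 'pig': sets bits 0 6 10 -> bits=101011111110010
After insert 'yak': sets bits 5 7 13 -> bits=101011111110010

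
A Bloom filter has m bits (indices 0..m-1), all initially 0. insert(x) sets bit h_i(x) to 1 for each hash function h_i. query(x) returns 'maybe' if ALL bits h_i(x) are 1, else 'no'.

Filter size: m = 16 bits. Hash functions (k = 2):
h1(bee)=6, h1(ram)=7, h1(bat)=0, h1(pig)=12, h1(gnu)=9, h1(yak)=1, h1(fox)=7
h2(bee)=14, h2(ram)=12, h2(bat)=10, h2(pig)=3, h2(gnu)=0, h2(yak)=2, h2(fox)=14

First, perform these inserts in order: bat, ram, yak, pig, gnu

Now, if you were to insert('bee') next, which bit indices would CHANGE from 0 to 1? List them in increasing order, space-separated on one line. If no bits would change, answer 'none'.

Start: bits=0000000000000000
After insert 'bat': sets bits 0 10 -> bits=1000000000100000
After insert 'ram': sets bits 7 12 -> bits=1000000100101000
After insert 'yak': sets bits 1 2 -> bits=1110000100101000
After insert 'pig': sets bits 3 12 -> bits=1111000100101000
After insert 'gnu': sets bits 0 9 -> bits=1111000101101000
insert 'bee' would touch bits 6 14; currently bit6=0, bit14=0
Bits that are 0 among those (would change 0->1): 6 14

Answer: 6 14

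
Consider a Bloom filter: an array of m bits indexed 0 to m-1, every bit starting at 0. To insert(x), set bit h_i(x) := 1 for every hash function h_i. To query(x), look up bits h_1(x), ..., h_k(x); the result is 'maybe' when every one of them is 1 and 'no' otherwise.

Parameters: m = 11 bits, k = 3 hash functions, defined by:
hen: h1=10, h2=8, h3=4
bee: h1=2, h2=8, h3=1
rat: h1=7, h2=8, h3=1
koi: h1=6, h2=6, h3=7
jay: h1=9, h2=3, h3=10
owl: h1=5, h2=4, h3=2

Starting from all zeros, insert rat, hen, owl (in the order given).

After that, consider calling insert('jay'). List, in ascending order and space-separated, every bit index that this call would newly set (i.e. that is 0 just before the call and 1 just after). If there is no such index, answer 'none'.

Start: bits=00000000000
After insert 'rat': sets bits 1 7 8 -> bits=01000001100
After insert 'hen': sets bits 4 8 10 -> bits=01001001101
After insert 'owl': sets bits 2 4 5 -> bits=01101101101
insert 'jay' would touch bits 3 9 10; currently bit3=0, bit9=0, bit10=1
Bits that are 0 among those (would change 0->1): 3 9

Answer: 3 9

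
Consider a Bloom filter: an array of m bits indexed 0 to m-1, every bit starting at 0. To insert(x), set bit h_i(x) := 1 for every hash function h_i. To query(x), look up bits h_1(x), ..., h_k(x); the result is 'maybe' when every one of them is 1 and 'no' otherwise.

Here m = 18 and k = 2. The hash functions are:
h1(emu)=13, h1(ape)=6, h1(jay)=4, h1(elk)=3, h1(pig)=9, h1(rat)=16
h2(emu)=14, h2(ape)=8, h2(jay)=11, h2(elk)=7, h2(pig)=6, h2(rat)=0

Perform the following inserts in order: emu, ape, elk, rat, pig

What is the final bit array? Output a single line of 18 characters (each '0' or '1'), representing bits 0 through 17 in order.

Answer: 100100111100011010

Derivation:
Start: bits=000000000000000000
After insert 'emu': sets bits 13 14 -> bits=000000000000011000
After insert 'ape': sets bits 6 8 -> bits=000000101000011000
After insert 'elk': sets bits 3 7 -> bits=000100111000011000
After insert 'rat': sets bits 0 16 -> bits=100100111000011010
After insert 'pig': sets bits 6 9 -> bits=100100111100011010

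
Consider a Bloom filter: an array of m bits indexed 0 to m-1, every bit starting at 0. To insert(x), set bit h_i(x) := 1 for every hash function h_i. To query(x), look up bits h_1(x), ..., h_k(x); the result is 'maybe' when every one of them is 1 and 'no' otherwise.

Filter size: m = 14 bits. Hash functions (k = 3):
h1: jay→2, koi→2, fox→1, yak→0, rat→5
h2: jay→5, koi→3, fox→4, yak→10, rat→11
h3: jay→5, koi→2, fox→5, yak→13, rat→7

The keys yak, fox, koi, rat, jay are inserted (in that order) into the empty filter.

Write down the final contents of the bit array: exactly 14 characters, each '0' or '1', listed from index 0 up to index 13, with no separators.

Answer: 11111101001101

Derivation:
Start: bits=00000000000000
After insert 'yak': sets bits 0 10 13 -> bits=10000000001001
After insert 'fox': sets bits 1 4 5 -> bits=11001100001001
After insert 'koi': sets bits 2 3 -> bits=11111100001001
After insert 'rat': sets bits 5 7 11 -> bits=11111101001101
After insert 'jay': sets bits 2 5 -> bits=11111101001101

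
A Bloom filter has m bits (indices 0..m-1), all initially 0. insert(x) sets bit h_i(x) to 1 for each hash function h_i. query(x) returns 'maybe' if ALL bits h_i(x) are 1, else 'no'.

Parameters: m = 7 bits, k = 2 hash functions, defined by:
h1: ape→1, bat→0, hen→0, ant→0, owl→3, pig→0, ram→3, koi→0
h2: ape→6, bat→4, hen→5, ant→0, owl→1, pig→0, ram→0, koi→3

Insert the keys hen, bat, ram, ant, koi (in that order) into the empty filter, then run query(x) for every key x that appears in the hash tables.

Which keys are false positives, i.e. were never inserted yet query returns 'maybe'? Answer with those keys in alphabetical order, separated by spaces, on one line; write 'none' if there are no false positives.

Start: bits=0000000
After insert 'hen': sets bits 0 5 -> bits=1000010
After insert 'bat': sets bits 0 4 -> bits=1000110
After insert 'ram': sets bits 0 3 -> bits=1001110
After insert 'ant': sets bits 0 -> bits=1001110
After insert 'koi': sets bits 0 3 -> bits=1001110
Not inserted: ape owl pig — query each against bits=1001110:
query ape: checks bit1=0, bit6=0 (has a 0) -> no => not a false positive
query owl: checks bit1=0, bit3=1 (has a 0) -> no => not a false positive
query pig: checks bit0=1 (all 1) -> maybe => FALSE POSITIVE
False positives (alphabetical): pig

Answer: pig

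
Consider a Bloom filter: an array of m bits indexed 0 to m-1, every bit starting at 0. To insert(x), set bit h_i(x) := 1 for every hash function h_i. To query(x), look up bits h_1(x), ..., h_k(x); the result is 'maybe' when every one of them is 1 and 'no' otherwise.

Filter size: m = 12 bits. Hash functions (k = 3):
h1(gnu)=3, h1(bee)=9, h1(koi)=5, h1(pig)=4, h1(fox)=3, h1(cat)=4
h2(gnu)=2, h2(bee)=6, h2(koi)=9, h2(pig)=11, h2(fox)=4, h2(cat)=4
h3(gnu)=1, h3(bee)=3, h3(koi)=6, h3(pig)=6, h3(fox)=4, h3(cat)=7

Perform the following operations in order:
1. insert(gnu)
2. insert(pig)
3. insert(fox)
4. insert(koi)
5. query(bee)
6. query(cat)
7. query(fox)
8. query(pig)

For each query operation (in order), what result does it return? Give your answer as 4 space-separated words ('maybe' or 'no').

Start: bits=000000000000
Op 1: insert gnu -> sets bits 1 2 3 -> bits=011100000000
Op 2: insert pig -> sets bits 4 6 11 -> bits=011110100001
Op 3: insert fox -> sets bits 3 4 -> bits=011110100001
Op 4: insert koi -> sets bits 5 6 9 -> bits=011111100101
Op 5: query bee -> checks bit3=1, bit6=1, bit9=1 (all 1) -> maybe
Op 6: query cat -> checks bit4=1, bit7=0 (has a 0) -> no
Op 7: query fox -> checks bit3=1, bit4=1 (all 1) -> maybe
Op 8: query pig -> checks bit4=1, bit6=1, bit11=1 (all 1) -> maybe
Query results in order: maybe no maybe maybe

Answer: maybe no maybe maybe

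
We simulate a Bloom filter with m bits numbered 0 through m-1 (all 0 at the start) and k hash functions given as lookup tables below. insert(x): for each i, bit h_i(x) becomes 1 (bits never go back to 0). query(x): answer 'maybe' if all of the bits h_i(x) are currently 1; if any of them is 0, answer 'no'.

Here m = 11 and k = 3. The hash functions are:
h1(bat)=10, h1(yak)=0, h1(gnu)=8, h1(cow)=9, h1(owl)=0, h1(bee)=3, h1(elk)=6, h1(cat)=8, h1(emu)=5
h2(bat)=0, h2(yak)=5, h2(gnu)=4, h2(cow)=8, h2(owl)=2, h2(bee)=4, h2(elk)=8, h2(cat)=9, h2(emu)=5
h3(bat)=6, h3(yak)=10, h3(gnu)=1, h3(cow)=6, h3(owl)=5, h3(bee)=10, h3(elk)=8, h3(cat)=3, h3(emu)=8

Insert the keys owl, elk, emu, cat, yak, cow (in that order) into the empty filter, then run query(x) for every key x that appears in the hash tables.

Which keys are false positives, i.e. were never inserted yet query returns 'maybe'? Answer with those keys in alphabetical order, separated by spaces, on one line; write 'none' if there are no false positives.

Answer: bat

Derivation:
Start: bits=00000000000
After insert 'owl': sets bits 0 2 5 -> bits=10100100000
After insert 'elk': sets bits 6 8 -> bits=10100110100
After insert 'emu': sets bits 5 8 -> bits=10100110100
After insert 'cat': sets bits 3 8 9 -> bits=10110110110
After insert 'yak': sets bits 0 5 10 -> bits=10110110111
After insert 'cow': sets bits 6 8 9 -> bits=10110110111
Not inserted: bat bee gnu — query each against bits=10110110111:
query bat: checks bit0=1, bit6=1, bit10=1 (all 1) -> maybe => FALSE POSITIVE
query bee: checks bit3=1, bit4=0, bit10=1 (has a 0) -> no => not a false positive
query gnu: checks bit1=0, bit4=0, bit8=1 (has a 0) -> no => not a false positive
False positives (alphabetical): bat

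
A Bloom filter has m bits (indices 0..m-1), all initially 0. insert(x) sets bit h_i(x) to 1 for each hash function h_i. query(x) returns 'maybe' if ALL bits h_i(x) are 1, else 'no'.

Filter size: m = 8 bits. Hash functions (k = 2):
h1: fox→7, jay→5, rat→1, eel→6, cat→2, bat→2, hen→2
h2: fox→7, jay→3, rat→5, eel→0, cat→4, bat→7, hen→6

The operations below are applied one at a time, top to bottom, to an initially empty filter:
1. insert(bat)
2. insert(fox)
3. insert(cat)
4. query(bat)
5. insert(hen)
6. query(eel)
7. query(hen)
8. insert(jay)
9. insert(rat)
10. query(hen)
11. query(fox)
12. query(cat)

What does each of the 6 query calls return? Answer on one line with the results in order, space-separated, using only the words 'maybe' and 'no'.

Answer: maybe no maybe maybe maybe maybe

Derivation:
Start: bits=00000000
Op 1: insert bat -> sets bits 2 7 -> bits=00100001
Op 2: insert fox -> sets bits 7 -> bits=00100001
Op 3: insert cat -> sets bits 2 4 -> bits=00101001
Op 4: query bat -> checks bit2=1, bit7=1 (all 1) -> maybe
Op 5: insert hen -> sets bits 2 6 -> bits=00101011
Op 6: query eel -> checks bit0=0, bit6=1 (has a 0) -> no
Op 7: query hen -> checks bit2=1, bit6=1 (all 1) -> maybe
Op 8: insert jay -> sets bits 3 5 -> bits=00111111
Op 9: insert rat -> sets bits 1 5 -> bits=01111111
Op 10: query hen -> checks bit2=1, bit6=1 (all 1) -> maybe
Op 11: query fox -> checks bit7=1 (all 1) -> maybe
Op 12: query cat -> checks bit2=1, bit4=1 (all 1) -> maybe
Query results in order: maybe no maybe maybe maybe maybe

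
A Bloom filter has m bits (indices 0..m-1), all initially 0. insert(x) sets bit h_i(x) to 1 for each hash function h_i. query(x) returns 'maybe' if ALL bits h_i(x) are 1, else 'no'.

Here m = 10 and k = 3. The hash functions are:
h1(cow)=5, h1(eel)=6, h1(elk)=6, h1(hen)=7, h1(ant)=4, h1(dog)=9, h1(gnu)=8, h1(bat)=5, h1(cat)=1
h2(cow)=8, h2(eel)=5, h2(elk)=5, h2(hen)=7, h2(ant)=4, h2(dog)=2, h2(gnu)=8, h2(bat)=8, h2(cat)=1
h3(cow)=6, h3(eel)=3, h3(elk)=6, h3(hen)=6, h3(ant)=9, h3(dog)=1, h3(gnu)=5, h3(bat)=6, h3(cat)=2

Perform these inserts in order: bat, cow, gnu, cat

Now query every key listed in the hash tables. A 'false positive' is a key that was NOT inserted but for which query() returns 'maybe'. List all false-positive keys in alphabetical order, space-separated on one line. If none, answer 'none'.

Answer: elk

Derivation:
Start: bits=0000000000
After insert 'bat': sets bits 5 6 8 -> bits=0000011010
After insert 'cow': sets bits 5 6 8 -> bits=0000011010
After insert 'gnu': sets bits 5 8 -> bits=0000011010
After insert 'cat': sets bits 1 2 -> bits=0110011010
Not inserted: ant dog eel elk hen — query each against bits=0110011010:
query ant: checks bit4=0, bit9=0 (has a 0) -> no => not a false positive
query dog: checks bit1=1, bit2=1, bit9=0 (has a 0) -> no => not a false positive
query eel: checks bit3=0, bit5=1, bit6=1 (has a 0) -> no => not a false positive
query elk: checks bit5=1, bit6=1 (all 1) -> maybe => FALSE POSITIVE
query hen: checks bit6=1, bit7=0 (has a 0) -> no => not a false positive
False positives (alphabetical): elk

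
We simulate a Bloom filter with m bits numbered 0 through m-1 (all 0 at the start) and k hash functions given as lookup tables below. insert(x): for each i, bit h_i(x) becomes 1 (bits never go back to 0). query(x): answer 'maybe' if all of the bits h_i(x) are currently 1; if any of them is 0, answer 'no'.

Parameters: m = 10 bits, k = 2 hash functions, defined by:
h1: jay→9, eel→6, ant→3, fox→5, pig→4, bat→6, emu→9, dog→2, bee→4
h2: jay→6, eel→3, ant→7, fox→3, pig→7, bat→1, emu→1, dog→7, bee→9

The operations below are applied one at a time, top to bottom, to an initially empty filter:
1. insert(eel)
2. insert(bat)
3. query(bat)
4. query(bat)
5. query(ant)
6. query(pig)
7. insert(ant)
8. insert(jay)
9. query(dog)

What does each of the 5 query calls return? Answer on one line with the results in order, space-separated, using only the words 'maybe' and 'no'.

Answer: maybe maybe no no no

Derivation:
Start: bits=0000000000
Op 1: insert eel -> sets bits 3 6 -> bits=0001001000
Op 2: insert bat -> sets bits 1 6 -> bits=0101001000
Op 3: query bat -> checks bit1=1, bit6=1 (all 1) -> maybe
Op 4: query bat -> checks bit1=1, bit6=1 (all 1) -> maybe
Op 5: query ant -> checks bit3=1, bit7=0 (has a 0) -> no
Op 6: query pig -> checks bit4=0, bit7=0 (has a 0) -> no
Op 7: insert ant -> sets bits 3 7 -> bits=0101001100
Op 8: insert jay -> sets bits 6 9 -> bits=0101001101
Op 9: query dog -> checks bit2=0, bit7=1 (has a 0) -> no
Query results in order: maybe maybe no no no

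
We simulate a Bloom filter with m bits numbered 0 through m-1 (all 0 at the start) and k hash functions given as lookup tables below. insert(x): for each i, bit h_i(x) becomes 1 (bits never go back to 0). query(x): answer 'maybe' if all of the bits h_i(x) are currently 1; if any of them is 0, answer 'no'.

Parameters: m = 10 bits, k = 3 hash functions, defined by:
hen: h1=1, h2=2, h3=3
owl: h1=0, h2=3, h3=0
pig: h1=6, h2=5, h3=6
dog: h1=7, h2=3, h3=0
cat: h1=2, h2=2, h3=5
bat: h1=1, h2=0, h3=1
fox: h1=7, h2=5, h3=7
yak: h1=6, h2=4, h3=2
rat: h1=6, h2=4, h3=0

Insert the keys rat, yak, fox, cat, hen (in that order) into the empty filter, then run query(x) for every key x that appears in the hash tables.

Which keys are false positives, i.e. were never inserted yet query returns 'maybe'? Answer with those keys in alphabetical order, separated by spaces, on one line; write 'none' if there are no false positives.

Start: bits=0000000000
After insert 'rat': sets bits 0 4 6 -> bits=1000101000
After insert 'yak': sets bits 2 4 6 -> bits=1010101000
After insert 'fox': sets bits 5 7 -> bits=1010111100
After insert 'cat': sets bits 2 5 -> bits=1010111100
After insert 'hen': sets bits 1 2 3 -> bits=1111111100
Not inserted: bat dog owl pig — query each against bits=1111111100:
query bat: checks bit0=1, bit1=1 (all 1) -> maybe => FALSE POSITIVE
query dog: checks bit0=1, bit3=1, bit7=1 (all 1) -> maybe => FALSE POSITIVE
query owl: checks bit0=1, bit3=1 (all 1) -> maybe => FALSE POSITIVE
query pig: checks bit5=1, bit6=1 (all 1) -> maybe => FALSE POSITIVE
False positives (alphabetical): bat dog owl pig

Answer: bat dog owl pig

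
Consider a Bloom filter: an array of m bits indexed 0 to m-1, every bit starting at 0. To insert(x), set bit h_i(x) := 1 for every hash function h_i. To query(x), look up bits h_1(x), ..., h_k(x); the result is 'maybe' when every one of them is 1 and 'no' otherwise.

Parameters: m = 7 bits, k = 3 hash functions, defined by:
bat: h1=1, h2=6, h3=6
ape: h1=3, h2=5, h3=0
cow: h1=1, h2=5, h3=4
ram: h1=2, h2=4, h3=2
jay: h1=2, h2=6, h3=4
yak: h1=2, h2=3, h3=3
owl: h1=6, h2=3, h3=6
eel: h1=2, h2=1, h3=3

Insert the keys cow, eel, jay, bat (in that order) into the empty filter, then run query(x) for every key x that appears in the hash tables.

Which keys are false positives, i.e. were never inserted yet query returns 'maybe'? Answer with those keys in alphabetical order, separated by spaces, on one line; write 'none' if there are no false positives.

Start: bits=0000000
After insert 'cow': sets bits 1 4 5 -> bits=0100110
After insert 'eel': sets bits 1 2 3 -> bits=0111110
After insert 'jay': sets bits 2 4 6 -> bits=0111111
After insert 'bat': sets bits 1 6 -> bits=0111111
Not inserted: ape owl ram yak — query each against bits=0111111:
query ape: checks bit0=0, bit3=1, bit5=1 (has a 0) -> no => not a false positive
query owl: checks bit3=1, bit6=1 (all 1) -> maybe => FALSE POSITIVE
query ram: checks bit2=1, bit4=1 (all 1) -> maybe => FALSE POSITIVE
query yak: checks bit2=1, bit3=1 (all 1) -> maybe => FALSE POSITIVE
False positives (alphabetical): owl ram yak

Answer: owl ram yak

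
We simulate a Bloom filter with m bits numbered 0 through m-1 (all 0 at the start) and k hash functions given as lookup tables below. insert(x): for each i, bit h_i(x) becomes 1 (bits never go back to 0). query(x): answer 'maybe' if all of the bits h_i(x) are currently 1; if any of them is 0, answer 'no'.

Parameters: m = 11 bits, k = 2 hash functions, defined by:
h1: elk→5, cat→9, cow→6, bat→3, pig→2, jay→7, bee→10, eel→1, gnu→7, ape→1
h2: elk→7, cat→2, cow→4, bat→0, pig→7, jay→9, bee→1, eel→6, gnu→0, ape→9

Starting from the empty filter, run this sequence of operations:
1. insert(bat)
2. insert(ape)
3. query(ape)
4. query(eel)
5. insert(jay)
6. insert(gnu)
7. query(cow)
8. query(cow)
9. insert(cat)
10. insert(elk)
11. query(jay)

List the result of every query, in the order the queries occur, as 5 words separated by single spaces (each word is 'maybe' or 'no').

Start: bits=00000000000
Op 1: insert bat -> sets bits 0 3 -> bits=10010000000
Op 2: insert ape -> sets bits 1 9 -> bits=11010000010
Op 3: query ape -> checks bit1=1, bit9=1 (all 1) -> maybe
Op 4: query eel -> checks bit1=1, bit6=0 (has a 0) -> no
Op 5: insert jay -> sets bits 7 9 -> bits=11010001010
Op 6: insert gnu -> sets bits 0 7 -> bits=11010001010
Op 7: query cow -> checks bit4=0, bit6=0 (has a 0) -> no
Op 8: query cow -> checks bit4=0, bit6=0 (has a 0) -> no
Op 9: insert cat -> sets bits 2 9 -> bits=11110001010
Op 10: insert elk -> sets bits 5 7 -> bits=11110101010
Op 11: query jay -> checks bit7=1, bit9=1 (all 1) -> maybe
Query results in order: maybe no no no maybe

Answer: maybe no no no maybe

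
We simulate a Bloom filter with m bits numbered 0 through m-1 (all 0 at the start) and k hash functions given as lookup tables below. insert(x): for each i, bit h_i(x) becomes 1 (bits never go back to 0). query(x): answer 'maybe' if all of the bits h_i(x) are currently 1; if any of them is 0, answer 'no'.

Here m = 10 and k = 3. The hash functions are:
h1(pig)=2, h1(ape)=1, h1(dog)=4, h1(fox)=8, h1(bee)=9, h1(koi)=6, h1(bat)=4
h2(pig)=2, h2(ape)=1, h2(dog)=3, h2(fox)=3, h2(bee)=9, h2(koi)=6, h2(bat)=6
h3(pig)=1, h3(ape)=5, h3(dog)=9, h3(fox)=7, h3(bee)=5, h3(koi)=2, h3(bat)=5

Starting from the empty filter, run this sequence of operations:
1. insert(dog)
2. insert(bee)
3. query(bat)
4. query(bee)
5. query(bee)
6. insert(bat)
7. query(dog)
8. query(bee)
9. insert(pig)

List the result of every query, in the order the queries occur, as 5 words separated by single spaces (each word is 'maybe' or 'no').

Answer: no maybe maybe maybe maybe

Derivation:
Start: bits=0000000000
Op 1: insert dog -> sets bits 3 4 9 -> bits=0001100001
Op 2: insert bee -> sets bits 5 9 -> bits=0001110001
Op 3: query bat -> checks bit4=1, bit5=1, bit6=0 (has a 0) -> no
Op 4: query bee -> checks bit5=1, bit9=1 (all 1) -> maybe
Op 5: query bee -> checks bit5=1, bit9=1 (all 1) -> maybe
Op 6: insert bat -> sets bits 4 5 6 -> bits=0001111001
Op 7: query dog -> checks bit3=1, bit4=1, bit9=1 (all 1) -> maybe
Op 8: query bee -> checks bit5=1, bit9=1 (all 1) -> maybe
Op 9: insert pig -> sets bits 1 2 -> bits=0111111001
Query results in order: no maybe maybe maybe maybe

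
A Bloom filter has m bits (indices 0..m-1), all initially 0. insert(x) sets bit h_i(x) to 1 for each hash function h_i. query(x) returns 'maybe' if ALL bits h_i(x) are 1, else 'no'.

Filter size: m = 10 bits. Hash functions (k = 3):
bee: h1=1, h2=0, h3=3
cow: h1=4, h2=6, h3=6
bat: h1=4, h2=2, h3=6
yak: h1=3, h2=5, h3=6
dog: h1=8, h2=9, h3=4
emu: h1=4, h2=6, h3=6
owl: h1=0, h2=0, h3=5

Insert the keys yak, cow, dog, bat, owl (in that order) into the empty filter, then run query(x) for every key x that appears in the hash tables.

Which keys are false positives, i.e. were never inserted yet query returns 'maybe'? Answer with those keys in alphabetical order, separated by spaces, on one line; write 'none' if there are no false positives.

Answer: emu

Derivation:
Start: bits=0000000000
After insert 'yak': sets bits 3 5 6 -> bits=0001011000
After insert 'cow': sets bits 4 6 -> bits=0001111000
After insert 'dog': sets bits 4 8 9 -> bits=0001111011
After insert 'bat': sets bits 2 4 6 -> bits=0011111011
After insert 'owl': sets bits 0 5 -> bits=1011111011
Not inserted: bee emu — query each against bits=1011111011:
query bee: checks bit0=1, bit1=0, bit3=1 (has a 0) -> no => not a false positive
query emu: checks bit4=1, bit6=1 (all 1) -> maybe => FALSE POSITIVE
False positives (alphabetical): emu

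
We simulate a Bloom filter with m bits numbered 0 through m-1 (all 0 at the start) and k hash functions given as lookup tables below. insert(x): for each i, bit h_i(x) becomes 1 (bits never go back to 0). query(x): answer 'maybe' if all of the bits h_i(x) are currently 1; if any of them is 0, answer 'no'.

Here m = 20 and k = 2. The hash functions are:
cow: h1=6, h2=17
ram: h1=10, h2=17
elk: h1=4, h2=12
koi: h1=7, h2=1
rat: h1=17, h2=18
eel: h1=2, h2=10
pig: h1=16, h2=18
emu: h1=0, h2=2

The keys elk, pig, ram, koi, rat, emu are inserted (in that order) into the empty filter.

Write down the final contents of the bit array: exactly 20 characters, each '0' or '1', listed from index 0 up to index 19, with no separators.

Start: bits=00000000000000000000
After insert 'elk': sets bits 4 12 -> bits=00001000000010000000
After insert 'pig': sets bits 16 18 -> bits=00001000000010001010
After insert 'ram': sets bits 10 17 -> bits=00001000001010001110
After insert 'koi': sets bits 1 7 -> bits=01001001001010001110
After insert 'rat': sets bits 17 18 -> bits=01001001001010001110
After insert 'emu': sets bits 0 2 -> bits=11101001001010001110

Answer: 11101001001010001110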